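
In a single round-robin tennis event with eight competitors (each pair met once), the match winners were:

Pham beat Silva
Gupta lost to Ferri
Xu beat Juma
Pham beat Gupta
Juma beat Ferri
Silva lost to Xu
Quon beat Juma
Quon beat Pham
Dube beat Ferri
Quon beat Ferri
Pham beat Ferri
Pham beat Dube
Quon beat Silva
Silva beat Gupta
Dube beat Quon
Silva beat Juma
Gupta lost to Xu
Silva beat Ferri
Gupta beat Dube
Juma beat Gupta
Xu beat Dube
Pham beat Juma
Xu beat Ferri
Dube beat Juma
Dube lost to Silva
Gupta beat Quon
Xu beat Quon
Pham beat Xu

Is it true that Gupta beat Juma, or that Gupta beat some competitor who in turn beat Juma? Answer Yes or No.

Gupta did not beat Juma directly.
Gupta beat Dube, Quon. Of those, Dube beat Juma.

Yes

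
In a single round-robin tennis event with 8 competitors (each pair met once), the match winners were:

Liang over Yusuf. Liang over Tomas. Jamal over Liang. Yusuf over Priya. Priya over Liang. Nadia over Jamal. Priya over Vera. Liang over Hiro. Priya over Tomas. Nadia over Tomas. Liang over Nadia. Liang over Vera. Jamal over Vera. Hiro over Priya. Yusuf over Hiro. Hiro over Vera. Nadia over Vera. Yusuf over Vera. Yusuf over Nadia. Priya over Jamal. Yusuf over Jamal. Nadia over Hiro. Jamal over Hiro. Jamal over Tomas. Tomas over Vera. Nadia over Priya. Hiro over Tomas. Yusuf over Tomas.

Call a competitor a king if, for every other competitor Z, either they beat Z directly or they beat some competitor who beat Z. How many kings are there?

4

Liang reaches everyone (king).
Tomas cannot reach Liang, Priya, Nadia, Yusuf, Jamal, Hiro in two steps.
Priya reaches everyone (king).
Vera cannot reach Liang, Tomas, Priya, Nadia, Yusuf, Jamal, Hiro in two steps.
Nadia cannot reach Yusuf in two steps.
Yusuf reaches everyone (king).
Jamal reaches everyone (king).
Hiro cannot reach Nadia, Yusuf in two steps.
Kings: Liang, Priya, Yusuf, Jamal — 4.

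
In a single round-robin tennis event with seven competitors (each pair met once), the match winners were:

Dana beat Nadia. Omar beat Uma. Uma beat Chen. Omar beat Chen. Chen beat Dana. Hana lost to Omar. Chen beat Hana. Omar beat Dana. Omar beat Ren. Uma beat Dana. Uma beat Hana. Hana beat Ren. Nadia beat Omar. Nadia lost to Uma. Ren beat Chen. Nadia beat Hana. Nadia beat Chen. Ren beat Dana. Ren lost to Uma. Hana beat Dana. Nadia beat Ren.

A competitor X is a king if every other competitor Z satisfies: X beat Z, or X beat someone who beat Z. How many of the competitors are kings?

Dana cannot reach Uma in two steps.
Hana cannot reach Uma, Omar in two steps.
Ren cannot reach Uma, Omar in two steps.
Uma reaches everyone (king).
Nadia reaches everyone (king).
Chen cannot reach Uma, Omar in two steps.
Omar reaches everyone (king).
Kings: Uma, Nadia, Omar — 3.

3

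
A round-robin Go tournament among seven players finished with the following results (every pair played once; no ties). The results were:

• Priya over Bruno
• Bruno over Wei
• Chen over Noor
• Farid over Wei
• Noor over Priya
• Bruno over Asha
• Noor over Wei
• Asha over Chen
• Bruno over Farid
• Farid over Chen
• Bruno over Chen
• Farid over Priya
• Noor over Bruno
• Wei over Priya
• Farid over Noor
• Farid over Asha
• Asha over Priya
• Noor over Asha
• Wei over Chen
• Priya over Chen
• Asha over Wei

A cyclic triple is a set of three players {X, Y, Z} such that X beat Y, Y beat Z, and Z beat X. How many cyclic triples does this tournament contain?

Win totals: Chen 1, Farid 5, Asha 3, Wei 2, Noor 4, Bruno 4, Priya 2.
A player with w wins dominates both others in C(w,2) triples; summing gives 0 + 10 + 3 + 1 + 6 + 6 + 1 = 27 transitive triples.
Total triples C(7,3) = 35, so cyclic triples = 35 − 27 = 8.

8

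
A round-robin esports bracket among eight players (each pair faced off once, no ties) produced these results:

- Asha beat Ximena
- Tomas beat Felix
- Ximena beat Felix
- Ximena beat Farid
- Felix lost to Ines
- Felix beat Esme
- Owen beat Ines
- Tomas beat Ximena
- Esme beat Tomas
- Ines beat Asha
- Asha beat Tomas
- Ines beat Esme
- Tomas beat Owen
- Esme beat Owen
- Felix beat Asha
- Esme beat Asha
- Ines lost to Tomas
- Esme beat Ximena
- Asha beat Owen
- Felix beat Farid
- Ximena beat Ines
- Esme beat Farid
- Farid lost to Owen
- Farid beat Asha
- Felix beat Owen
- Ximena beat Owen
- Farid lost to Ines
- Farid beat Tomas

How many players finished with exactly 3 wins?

Win totals: Felix 4, Asha 3, Esme 5, Farid 2, Tomas 4, Owen 2, Ines 4, Ximena 4.
Exactly 3: Asha — 1 player.

1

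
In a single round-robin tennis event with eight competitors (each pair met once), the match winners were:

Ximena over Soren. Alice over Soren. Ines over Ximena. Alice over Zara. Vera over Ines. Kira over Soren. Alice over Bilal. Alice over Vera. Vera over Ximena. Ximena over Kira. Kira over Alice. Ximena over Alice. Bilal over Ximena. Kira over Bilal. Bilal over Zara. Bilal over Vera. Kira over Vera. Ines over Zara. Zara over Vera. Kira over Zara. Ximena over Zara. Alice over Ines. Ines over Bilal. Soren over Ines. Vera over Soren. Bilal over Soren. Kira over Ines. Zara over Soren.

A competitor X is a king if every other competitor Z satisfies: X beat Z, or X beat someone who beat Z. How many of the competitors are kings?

5

Ximena reaches everyone (king).
Alice cannot reach Kira in two steps.
Ines reaches everyone (king).
Vera reaches everyone (king).
Soren cannot reach Alice, Vera, Kira in two steps.
Kira reaches everyone (king).
Bilal reaches everyone (king).
Zara cannot reach Alice, Kira, Bilal in two steps.
Kings: Ximena, Ines, Vera, Kira, Bilal — 5.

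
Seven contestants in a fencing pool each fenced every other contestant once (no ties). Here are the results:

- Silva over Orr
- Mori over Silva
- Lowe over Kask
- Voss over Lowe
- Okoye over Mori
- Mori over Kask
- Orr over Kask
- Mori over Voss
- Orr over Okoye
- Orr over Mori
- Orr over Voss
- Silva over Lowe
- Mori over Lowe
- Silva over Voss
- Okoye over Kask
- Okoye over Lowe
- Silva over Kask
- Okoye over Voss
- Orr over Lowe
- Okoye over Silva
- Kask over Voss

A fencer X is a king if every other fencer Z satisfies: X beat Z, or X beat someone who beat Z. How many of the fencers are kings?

Orr reaches everyone (king).
Voss cannot reach Orr, Silva, Mori, Okoye in two steps.
Silva reaches everyone (king).
Lowe cannot reach Orr, Silva, Mori, Okoye in two steps.
Mori cannot reach Okoye in two steps.
Kask cannot reach Orr, Silva, Mori, Okoye in two steps.
Okoye reaches everyone (king).
Kings: Orr, Silva, Okoye — 3.

3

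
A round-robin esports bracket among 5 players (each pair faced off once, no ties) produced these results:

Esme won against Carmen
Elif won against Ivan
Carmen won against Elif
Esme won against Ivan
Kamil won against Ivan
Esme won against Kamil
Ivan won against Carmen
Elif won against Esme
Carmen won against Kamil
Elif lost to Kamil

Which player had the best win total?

Esme

Win totals: Kamil 2, Ivan 1, Carmen 2, Elif 2, Esme 3.
Esme leads with 3 wins (next highest: 2).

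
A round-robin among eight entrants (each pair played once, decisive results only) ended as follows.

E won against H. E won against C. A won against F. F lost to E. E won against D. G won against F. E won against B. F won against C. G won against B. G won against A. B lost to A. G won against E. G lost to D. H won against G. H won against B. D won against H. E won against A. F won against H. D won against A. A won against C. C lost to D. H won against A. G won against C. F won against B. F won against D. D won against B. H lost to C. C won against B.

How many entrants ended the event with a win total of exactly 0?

Win totals: A 3, B 0, C 2, D 5, E 6, F 4, G 5, H 3.
Exactly 0: B — 1 entrant.

1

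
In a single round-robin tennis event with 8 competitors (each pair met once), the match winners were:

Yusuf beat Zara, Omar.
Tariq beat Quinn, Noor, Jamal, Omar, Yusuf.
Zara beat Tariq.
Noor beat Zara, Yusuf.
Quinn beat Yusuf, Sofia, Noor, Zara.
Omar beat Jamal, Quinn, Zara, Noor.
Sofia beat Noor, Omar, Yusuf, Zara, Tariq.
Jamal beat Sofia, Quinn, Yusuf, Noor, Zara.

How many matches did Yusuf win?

2

Yusuf's results: beat Zara, Omar; lost to Quinn, Noor, Sofia, Tariq, Jamal.
That is 2 wins.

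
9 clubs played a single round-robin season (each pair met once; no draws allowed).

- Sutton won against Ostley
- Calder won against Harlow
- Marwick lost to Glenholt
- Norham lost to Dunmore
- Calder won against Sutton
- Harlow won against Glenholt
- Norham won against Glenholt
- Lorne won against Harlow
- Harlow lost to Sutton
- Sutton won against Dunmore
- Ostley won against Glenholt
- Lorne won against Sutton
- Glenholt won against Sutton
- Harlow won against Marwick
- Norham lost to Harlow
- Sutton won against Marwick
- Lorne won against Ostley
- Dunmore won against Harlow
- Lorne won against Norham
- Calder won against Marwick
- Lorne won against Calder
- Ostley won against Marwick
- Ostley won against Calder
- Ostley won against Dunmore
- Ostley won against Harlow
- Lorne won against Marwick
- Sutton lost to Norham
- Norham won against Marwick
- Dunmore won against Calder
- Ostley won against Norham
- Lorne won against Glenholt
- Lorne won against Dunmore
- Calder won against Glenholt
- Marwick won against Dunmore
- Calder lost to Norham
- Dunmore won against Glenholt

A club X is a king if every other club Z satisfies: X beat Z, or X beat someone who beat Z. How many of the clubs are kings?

Sutton cannot reach Lorne in two steps.
Dunmore cannot reach Ostley, Lorne in two steps.
Glenholt cannot reach Norham, Lorne, Calder in two steps.
Norham cannot reach Lorne in two steps.
Ostley cannot reach Lorne in two steps.
Harlow cannot reach Ostley, Lorne in two steps.
Lorne reaches everyone (king).
Marwick cannot reach Sutton, Ostley, Lorne in two steps.
Calder cannot reach Lorne in two steps.
Kings: Lorne — 1.

1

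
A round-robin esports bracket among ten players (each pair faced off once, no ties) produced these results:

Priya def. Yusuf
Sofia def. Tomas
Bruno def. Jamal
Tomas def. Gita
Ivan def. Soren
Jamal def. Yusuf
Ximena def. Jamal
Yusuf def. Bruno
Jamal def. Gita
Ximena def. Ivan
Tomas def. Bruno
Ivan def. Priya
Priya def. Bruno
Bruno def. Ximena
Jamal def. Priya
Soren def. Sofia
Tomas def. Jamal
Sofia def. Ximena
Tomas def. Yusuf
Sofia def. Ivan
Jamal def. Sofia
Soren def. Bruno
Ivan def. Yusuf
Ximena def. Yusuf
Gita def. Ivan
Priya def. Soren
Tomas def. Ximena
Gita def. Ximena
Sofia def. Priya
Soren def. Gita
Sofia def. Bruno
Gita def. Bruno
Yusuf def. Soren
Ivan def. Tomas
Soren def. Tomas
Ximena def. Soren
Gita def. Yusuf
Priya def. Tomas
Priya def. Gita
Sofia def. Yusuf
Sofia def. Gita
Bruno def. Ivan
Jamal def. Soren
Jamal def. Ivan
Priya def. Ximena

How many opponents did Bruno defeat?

Bruno's results: beat Ximena, Jamal, Ivan; lost to Priya, Gita, Tomas, Yusuf, Soren, Sofia.
That is 3 wins.

3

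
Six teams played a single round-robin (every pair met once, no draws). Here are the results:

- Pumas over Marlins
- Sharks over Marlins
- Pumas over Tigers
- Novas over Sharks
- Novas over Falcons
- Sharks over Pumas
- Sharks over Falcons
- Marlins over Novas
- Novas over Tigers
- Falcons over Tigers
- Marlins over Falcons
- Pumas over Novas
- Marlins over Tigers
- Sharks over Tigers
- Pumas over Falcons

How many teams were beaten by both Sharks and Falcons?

1

Sharks beat: Pumas, Marlins, Tigers, Falcons.
Falcons beat: Tigers.
Both beat: Tigers — 1.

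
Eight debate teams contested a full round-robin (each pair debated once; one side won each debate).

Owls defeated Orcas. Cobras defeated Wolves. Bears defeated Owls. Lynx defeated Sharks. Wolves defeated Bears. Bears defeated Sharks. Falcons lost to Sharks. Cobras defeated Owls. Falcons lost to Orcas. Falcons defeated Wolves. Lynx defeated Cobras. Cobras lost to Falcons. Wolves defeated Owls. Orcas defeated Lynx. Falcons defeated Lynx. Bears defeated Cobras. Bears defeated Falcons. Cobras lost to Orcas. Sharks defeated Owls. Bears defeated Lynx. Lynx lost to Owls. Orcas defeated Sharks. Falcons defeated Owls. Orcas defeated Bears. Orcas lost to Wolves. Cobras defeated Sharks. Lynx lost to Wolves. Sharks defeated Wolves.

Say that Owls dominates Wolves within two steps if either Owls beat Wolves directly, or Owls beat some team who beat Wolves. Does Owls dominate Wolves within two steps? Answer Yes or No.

Owls did not beat Wolves directly.
Owls beat Lynx, Orcas, but each of them lost to Wolves. No two-step path.

No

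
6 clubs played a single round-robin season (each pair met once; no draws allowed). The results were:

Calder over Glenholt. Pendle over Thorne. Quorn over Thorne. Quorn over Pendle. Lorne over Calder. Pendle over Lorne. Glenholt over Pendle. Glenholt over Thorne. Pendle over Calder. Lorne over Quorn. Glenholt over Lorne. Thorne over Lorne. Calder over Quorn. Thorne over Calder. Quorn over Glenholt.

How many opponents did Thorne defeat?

Thorne's results: beat Calder, Lorne; lost to Glenholt, Pendle, Quorn.
That is 2 wins.

2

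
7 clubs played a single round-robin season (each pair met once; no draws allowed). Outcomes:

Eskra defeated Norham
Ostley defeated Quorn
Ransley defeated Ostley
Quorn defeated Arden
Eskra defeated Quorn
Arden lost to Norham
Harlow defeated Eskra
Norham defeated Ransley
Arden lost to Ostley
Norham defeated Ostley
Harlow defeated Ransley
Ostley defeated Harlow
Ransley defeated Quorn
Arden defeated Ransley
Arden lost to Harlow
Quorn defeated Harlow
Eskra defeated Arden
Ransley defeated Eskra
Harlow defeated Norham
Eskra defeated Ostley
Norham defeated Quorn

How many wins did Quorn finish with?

2

Quorn's results: beat Harlow, Arden; lost to Ostley, Norham, Ransley, Eskra.
That is 2 wins.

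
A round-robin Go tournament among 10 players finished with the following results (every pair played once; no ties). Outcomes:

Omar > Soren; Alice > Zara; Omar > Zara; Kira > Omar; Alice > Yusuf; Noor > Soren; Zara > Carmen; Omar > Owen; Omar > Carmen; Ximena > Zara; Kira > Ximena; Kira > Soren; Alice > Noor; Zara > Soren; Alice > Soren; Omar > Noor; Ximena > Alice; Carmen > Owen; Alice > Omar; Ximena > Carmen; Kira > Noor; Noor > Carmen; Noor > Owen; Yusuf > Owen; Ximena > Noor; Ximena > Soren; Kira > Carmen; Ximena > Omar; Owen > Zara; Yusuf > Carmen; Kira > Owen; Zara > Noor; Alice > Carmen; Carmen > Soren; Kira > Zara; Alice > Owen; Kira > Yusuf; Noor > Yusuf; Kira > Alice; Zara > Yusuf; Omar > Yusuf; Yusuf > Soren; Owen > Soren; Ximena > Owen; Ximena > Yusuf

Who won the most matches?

Win totals: Ximena 8, Omar 6, Noor 4, Zara 4, Yusuf 3, Alice 7, Owen 2, Soren 0, Kira 9, Carmen 2.
Kira leads with 9 wins (next highest: 8).

Kira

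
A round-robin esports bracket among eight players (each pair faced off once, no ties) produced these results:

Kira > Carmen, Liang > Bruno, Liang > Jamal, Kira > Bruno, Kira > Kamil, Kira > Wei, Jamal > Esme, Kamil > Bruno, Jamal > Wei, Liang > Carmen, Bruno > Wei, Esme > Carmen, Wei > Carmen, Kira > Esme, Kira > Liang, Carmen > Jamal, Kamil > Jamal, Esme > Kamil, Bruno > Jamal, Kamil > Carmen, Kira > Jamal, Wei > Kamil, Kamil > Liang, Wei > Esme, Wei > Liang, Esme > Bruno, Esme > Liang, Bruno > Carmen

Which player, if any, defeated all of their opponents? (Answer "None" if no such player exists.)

Kira has 7 wins out of 7 opponents — a perfect record.

Kira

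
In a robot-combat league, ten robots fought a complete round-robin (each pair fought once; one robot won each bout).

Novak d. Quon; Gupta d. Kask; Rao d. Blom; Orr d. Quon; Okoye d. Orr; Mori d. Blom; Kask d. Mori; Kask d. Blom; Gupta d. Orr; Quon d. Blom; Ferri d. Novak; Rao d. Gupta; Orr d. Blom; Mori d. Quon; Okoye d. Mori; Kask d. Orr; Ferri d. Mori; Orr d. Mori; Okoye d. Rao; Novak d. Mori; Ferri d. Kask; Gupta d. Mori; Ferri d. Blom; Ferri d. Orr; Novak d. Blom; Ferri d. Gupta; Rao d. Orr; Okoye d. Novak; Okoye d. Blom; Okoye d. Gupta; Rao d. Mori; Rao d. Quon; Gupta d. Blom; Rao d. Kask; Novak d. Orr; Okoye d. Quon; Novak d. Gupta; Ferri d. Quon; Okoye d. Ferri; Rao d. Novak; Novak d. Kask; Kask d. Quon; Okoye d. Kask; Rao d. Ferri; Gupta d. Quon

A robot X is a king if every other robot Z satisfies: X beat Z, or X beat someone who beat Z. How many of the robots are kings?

1

Mori cannot reach Rao, Okoye, Ferri, Gupta, Kask, Novak, Orr in two steps.
Rao cannot reach Okoye in two steps.
Okoye reaches everyone (king).
Quon cannot reach Mori, Rao, Okoye, Ferri, Gupta, Kask, Novak, Orr in two steps.
Ferri cannot reach Rao, Okoye in two steps.
Gupta cannot reach Rao, Okoye, Ferri, Novak in two steps.
Kask cannot reach Rao, Okoye, Ferri, Gupta, Novak in two steps.
Blom cannot reach Mori, Rao, Okoye, Quon, Ferri, Gupta, Kask, Novak, Orr in two steps.
Novak cannot reach Rao, Okoye, Ferri in two steps.
Orr cannot reach Rao, Okoye, Ferri, Gupta, Kask, Novak in two steps.
Kings: Okoye — 1.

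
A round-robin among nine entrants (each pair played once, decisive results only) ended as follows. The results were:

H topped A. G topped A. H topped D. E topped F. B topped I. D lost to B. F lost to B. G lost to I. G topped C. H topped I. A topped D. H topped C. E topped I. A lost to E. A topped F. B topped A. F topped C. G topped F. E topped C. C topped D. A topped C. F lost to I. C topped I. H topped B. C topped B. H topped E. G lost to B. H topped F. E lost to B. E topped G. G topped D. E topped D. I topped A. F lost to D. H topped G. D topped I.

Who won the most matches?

H

Win totals: A 3, B 6, C 3, D 2, E 6, F 1, G 4, H 8, I 3.
H leads with 8 wins (next highest: 6).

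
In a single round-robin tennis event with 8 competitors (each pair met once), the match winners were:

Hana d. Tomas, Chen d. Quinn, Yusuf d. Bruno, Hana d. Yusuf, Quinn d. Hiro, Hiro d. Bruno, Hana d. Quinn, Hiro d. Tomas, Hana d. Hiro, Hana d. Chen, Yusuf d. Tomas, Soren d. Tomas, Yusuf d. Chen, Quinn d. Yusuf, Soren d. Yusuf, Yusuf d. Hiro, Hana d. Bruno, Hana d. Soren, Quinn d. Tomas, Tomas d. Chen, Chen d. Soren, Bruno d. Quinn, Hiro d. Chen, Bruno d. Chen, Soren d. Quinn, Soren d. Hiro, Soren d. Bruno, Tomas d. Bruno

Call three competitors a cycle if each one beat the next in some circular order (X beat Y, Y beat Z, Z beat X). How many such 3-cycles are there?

Win totals: Hiro 3, Quinn 3, Yusuf 4, Tomas 2, Soren 5, Bruno 2, Hana 7, Chen 2.
A competitor with w wins dominates both others in C(w,2) triples; summing gives 3 + 3 + 6 + 1 + 10 + 1 + 21 + 1 = 46 transitive triples.
Total triples C(8,3) = 56, so cyclic triples = 56 − 46 = 10.

10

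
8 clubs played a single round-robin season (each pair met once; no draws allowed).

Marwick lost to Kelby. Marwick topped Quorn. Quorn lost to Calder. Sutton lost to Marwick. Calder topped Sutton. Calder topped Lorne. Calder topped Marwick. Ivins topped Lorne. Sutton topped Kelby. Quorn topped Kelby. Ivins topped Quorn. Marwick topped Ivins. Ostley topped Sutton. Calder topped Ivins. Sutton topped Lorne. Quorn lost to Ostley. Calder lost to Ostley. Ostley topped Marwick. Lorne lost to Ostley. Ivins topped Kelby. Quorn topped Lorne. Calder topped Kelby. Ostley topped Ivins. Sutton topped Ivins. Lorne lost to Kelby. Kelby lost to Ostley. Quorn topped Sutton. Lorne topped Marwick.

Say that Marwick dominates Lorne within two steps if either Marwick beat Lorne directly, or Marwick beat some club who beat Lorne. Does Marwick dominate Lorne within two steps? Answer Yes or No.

Marwick did not beat Lorne directly.
Marwick beat Quorn, Sutton, Ivins. Of those, Quorn beat Lorne.

Yes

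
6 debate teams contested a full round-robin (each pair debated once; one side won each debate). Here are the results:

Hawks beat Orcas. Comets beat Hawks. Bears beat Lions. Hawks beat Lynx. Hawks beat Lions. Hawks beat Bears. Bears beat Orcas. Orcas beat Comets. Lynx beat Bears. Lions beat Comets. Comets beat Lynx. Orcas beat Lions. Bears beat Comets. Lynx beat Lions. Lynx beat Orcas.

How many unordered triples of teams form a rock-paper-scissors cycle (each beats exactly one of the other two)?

6

Of the C(6,3) = 20 triples, the cyclic ones are: {Hawks, Orcas, Comets}; {Hawks, Lions, Comets}; {Hawks, Bears, Comets}; {Orcas, Comets, Lynx}; {Lions, Comets, Lynx}; {Bears, Comets, Lynx}.
That is 6.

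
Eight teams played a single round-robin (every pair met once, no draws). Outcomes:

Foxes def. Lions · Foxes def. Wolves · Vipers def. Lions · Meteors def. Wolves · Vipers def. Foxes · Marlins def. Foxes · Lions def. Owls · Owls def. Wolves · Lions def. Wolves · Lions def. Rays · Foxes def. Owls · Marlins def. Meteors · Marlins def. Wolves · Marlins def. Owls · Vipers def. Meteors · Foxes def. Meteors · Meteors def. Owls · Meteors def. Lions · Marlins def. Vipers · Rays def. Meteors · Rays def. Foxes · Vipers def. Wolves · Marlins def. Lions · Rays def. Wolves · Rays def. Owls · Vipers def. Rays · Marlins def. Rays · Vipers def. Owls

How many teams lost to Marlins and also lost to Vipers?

Marlins beat: Vipers, Foxes, Meteors, Rays, Wolves, Owls, Lions.
Vipers beat: Foxes, Meteors, Rays, Wolves, Owls, Lions.
Both beat: Foxes, Meteors, Rays, Wolves, Owls, Lions — 6.

6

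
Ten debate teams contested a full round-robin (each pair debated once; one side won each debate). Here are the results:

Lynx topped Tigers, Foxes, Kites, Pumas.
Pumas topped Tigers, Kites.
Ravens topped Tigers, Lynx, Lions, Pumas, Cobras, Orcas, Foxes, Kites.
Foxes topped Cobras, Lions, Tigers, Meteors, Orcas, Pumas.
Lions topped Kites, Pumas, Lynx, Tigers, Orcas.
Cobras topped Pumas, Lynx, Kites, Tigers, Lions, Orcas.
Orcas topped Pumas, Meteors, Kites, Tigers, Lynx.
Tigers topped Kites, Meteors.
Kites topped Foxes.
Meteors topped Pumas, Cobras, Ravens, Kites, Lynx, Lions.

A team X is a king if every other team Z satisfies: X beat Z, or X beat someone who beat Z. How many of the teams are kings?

Lions cannot reach Cobras, Ravens in two steps.
Foxes reaches everyone (king).
Pumas cannot reach Lions, Orcas, Cobras, Ravens, Lynx in two steps.
Orcas reaches everyone (king).
Meteors reaches everyone (king).
Cobras cannot reach Ravens in two steps.
Kites cannot reach Ravens, Lynx in two steps.
Ravens reaches everyone (king).
Lynx cannot reach Ravens in two steps.
Tigers cannot reach Orcas in two steps.
Kings: Foxes, Orcas, Meteors, Ravens — 4.

4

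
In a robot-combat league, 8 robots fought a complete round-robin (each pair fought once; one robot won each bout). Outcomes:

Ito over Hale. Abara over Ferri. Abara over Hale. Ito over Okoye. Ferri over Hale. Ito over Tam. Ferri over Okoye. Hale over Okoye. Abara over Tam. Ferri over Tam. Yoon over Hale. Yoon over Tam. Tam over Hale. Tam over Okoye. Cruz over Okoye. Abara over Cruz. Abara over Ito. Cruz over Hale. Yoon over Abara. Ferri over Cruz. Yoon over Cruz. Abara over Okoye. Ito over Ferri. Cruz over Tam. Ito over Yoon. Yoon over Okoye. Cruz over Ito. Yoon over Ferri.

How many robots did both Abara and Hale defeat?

1

Abara beat: Cruz, Ferri, Okoye, Hale, Ito, Tam.
Hale beat: Okoye.
Both beat: Okoye — 1.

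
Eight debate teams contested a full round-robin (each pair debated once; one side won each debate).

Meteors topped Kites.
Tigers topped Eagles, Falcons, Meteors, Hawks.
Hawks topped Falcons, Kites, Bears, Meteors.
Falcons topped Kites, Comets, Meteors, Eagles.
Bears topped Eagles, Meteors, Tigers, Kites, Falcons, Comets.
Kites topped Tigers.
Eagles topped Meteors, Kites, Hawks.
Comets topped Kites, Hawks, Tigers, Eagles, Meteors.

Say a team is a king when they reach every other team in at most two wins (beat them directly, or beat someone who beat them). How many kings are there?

4

Tigers reaches everyone (king).
Bears reaches everyone (king).
Hawks reaches everyone (king).
Eagles cannot reach Comets in two steps.
Kites cannot reach Bears, Comets in two steps.
Comets reaches everyone (king).
Falcons cannot reach Bears in two steps.
Meteors cannot reach Bears, Hawks, Eagles, Comets, Falcons in two steps.
Kings: Tigers, Bears, Hawks, Comets — 4.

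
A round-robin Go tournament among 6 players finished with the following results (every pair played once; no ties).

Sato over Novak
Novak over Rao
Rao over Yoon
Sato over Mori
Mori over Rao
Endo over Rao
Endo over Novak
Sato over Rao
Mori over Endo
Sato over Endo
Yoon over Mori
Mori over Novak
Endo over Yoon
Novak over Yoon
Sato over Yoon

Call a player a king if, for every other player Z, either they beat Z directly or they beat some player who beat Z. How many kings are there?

1

Mori cannot reach Sato in two steps.
Sato reaches everyone (king).
Endo cannot reach Sato in two steps.
Rao cannot reach Sato, Endo, Novak in two steps.
Yoon cannot reach Sato in two steps.
Novak cannot reach Sato, Endo in two steps.
Kings: Sato — 1.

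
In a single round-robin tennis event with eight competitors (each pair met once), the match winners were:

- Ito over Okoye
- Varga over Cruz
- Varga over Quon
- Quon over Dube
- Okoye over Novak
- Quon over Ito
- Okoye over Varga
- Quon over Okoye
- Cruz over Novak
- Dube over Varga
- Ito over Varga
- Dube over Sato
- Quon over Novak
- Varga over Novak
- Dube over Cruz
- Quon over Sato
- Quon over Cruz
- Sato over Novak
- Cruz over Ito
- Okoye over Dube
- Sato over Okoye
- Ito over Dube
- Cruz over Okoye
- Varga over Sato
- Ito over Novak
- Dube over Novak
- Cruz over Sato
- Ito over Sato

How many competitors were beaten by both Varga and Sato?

Varga beat: Sato, Quon, Cruz, Novak.
Sato beat: Okoye, Novak.
Both beat: Novak — 1.

1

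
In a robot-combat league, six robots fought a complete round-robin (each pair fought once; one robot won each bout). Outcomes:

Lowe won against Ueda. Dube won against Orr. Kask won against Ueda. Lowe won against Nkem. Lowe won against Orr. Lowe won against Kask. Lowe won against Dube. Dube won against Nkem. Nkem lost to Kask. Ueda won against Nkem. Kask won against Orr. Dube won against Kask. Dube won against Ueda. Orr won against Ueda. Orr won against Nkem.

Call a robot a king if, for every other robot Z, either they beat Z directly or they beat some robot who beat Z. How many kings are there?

1

Dube cannot reach Lowe in two steps.
Ueda cannot reach Dube, Lowe, Orr, Kask in two steps.
Lowe reaches everyone (king).
Orr cannot reach Dube, Lowe, Kask in two steps.
Nkem cannot reach Dube, Ueda, Lowe, Orr, Kask in two steps.
Kask cannot reach Dube, Lowe in two steps.
Kings: Lowe — 1.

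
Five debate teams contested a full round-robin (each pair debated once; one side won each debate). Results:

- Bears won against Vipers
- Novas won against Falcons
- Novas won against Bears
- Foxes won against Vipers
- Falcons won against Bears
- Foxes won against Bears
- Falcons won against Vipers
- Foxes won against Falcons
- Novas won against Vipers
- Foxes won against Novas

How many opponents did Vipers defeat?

0

Vipers' results: beat no one; lost to Falcons, Novas, Bears, Foxes.
That is 0 wins.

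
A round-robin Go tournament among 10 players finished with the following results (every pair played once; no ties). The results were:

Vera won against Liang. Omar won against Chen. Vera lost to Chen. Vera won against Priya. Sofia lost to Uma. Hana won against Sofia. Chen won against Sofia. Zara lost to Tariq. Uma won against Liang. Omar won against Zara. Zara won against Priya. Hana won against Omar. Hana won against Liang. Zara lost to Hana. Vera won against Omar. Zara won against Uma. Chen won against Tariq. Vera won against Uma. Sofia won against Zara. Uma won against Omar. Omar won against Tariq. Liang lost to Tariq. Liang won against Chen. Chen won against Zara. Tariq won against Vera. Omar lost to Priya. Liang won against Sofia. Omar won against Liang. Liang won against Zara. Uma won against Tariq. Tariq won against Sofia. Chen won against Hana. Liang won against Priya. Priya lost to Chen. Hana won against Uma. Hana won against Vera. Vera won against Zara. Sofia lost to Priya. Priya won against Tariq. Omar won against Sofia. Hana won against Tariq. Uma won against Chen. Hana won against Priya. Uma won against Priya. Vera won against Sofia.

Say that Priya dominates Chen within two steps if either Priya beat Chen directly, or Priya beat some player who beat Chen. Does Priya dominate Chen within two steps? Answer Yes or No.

Priya did not beat Chen directly.
Priya beat Omar, Tariq, Sofia. Of those, Omar beat Chen.

Yes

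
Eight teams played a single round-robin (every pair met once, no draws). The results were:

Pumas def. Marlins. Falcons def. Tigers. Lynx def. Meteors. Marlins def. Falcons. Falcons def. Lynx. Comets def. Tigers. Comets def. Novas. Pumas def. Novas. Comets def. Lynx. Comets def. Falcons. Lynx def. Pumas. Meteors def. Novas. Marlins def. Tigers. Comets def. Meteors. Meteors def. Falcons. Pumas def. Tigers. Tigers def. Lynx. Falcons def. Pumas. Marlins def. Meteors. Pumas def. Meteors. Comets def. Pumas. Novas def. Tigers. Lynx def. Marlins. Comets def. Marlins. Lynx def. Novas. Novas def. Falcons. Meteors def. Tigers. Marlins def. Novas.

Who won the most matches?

Win totals: Novas 2, Meteors 3, Falcons 3, Pumas 4, Lynx 4, Tigers 1, Comets 7, Marlins 4.
Comets leads with 7 wins (next highest: 4).

Comets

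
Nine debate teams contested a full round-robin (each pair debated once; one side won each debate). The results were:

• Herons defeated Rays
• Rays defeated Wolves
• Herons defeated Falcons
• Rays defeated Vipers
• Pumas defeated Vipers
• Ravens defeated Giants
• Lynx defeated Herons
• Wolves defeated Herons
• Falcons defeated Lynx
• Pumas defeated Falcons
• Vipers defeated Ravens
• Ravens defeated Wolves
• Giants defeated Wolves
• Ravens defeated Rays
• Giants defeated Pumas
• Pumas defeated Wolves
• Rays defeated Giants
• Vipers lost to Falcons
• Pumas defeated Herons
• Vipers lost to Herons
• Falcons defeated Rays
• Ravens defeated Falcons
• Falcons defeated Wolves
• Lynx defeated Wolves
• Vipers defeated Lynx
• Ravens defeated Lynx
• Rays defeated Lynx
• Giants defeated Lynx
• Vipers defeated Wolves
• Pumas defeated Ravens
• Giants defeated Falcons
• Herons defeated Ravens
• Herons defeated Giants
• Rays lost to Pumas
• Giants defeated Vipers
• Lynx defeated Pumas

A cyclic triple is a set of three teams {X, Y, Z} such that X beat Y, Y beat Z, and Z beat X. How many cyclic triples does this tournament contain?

21

Win totals: Giants 5, Falcons 4, Vipers 3, Pumas 6, Lynx 3, Herons 5, Rays 4, Wolves 1, Ravens 5.
A team with w wins dominates both others in C(w,2) triples; summing gives 10 + 6 + 3 + 15 + 3 + 10 + 6 + 0 + 10 = 63 transitive triples.
Total triples C(9,3) = 84, so cyclic triples = 84 − 63 = 21.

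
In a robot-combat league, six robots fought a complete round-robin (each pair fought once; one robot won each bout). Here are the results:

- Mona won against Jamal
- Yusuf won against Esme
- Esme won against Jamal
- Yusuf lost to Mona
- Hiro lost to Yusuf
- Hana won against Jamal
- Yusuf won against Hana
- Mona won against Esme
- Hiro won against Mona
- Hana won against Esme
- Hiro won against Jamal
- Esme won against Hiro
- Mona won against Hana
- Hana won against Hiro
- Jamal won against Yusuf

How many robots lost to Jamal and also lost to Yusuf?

0

Jamal beat: Yusuf.
Yusuf beat: Hiro, Hana, Esme.
No one was beaten by both.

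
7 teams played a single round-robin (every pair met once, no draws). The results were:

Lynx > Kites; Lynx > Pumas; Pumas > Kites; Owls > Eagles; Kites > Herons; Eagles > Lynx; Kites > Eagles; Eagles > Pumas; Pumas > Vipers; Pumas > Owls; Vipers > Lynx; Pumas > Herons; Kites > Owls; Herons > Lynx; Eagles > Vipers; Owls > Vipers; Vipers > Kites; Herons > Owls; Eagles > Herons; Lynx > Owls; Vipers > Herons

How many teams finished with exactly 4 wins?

2

Win totals: Owls 2, Eagles 4, Lynx 3, Pumas 4, Vipers 3, Herons 2, Kites 3.
Exactly 4: Eagles, Pumas — 2 teams.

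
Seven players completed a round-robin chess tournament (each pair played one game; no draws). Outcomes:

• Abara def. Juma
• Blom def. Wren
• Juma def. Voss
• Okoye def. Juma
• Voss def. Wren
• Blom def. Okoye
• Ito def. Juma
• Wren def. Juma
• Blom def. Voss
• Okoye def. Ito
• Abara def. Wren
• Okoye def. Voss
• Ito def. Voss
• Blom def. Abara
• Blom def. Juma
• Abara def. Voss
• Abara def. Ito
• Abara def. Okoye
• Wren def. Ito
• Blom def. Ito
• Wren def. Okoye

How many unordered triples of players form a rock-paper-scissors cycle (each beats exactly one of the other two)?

3

Win totals: Wren 3, Blom 6, Juma 1, Abara 5, Ito 2, Okoye 3, Voss 1.
A player with w wins dominates both others in C(w,2) triples; summing gives 3 + 15 + 0 + 10 + 1 + 3 + 0 = 32 transitive triples.
Total triples C(7,3) = 35, so cyclic triples = 35 − 32 = 3.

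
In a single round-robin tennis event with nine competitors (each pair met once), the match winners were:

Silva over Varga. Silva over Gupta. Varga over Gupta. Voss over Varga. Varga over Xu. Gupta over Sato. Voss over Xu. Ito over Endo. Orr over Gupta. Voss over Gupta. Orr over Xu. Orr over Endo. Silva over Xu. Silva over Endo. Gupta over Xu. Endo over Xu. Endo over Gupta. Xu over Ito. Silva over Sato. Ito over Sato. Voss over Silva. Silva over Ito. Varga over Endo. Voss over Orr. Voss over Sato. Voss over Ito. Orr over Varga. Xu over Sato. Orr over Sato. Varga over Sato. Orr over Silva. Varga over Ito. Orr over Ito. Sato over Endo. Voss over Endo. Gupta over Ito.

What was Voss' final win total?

Voss' results: beat Ito, Xu, Sato, Orr, Silva, Varga, Endo, Gupta; lost to no one.
That is 8 wins.

8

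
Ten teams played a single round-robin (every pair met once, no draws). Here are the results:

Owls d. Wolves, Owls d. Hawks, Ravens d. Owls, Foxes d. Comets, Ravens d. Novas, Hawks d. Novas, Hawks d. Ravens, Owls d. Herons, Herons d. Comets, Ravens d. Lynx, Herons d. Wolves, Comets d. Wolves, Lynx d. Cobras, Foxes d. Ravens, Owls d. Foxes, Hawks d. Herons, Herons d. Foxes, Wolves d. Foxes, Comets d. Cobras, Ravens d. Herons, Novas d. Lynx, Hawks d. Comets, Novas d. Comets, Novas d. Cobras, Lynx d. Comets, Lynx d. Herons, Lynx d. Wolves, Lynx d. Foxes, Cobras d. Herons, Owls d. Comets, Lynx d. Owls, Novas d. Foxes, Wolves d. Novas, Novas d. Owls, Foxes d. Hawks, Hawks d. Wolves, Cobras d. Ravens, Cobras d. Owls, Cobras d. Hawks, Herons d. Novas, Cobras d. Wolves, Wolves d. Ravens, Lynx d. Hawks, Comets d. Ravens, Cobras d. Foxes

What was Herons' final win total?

Herons' results: beat Wolves, Comets, Foxes, Novas; lost to Cobras, Hawks, Lynx, Owls, Ravens.
That is 4 wins.

4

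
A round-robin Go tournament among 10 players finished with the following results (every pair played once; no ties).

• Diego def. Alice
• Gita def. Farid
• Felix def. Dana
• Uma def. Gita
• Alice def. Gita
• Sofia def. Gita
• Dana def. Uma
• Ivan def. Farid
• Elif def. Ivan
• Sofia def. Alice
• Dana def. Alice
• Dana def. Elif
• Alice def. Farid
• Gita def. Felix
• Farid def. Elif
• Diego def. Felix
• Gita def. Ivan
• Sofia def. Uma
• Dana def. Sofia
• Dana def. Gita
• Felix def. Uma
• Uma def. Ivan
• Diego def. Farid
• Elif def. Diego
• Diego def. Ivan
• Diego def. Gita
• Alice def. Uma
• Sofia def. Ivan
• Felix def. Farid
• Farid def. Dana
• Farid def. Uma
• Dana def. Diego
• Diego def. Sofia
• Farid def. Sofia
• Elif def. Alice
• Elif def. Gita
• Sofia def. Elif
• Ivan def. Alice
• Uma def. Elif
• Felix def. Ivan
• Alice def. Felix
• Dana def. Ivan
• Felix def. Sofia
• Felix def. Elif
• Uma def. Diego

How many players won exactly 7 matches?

Win totals: Sofia 5, Uma 4, Diego 6, Farid 4, Felix 6, Gita 3, Alice 4, Ivan 2, Dana 7, Elif 4.
Exactly 7: Dana — 1 player.

1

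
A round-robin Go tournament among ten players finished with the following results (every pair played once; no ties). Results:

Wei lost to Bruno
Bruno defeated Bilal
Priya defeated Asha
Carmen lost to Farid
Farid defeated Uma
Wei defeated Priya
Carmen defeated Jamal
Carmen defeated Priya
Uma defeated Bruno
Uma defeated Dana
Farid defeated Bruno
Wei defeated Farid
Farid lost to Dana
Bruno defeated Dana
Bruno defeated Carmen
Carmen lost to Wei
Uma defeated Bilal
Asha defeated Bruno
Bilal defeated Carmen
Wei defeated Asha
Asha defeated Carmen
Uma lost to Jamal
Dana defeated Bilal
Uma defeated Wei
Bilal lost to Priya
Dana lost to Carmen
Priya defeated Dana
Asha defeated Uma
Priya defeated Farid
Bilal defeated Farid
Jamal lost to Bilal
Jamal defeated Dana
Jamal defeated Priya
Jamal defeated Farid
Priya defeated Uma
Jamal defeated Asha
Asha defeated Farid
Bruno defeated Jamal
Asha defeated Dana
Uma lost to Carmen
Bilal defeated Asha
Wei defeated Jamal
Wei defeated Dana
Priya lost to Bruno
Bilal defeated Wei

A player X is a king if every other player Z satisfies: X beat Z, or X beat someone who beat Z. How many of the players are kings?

8

Asha reaches everyone (king).
Uma reaches everyone (king).
Carmen reaches everyone (king).
Bruno reaches everyone (king).
Jamal reaches everyone (king).
Dana cannot reach Priya in two steps.
Priya reaches everyone (king).
Farid cannot reach Asha in two steps.
Bilal reaches everyone (king).
Wei reaches everyone (king).
Kings: Asha, Uma, Carmen, Bruno, Jamal, Priya, Bilal, Wei — 8.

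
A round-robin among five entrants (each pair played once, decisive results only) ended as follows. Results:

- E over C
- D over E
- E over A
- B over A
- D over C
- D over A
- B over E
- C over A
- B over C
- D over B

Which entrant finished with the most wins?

D

Win totals: A 0, B 3, C 1, D 4, E 2.
D leads with 4 wins (next highest: 3).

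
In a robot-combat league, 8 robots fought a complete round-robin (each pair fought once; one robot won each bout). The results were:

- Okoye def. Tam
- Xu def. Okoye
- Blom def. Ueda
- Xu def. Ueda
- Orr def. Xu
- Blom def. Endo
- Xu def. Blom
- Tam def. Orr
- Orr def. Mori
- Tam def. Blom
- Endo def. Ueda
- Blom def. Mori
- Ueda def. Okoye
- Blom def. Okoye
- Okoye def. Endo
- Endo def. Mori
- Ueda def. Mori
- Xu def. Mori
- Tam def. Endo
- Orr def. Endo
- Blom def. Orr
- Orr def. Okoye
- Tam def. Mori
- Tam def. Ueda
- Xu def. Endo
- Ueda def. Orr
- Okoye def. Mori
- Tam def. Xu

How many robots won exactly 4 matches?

Win totals: Blom 5, Okoye 3, Endo 2, Orr 4, Xu 5, Ueda 3, Tam 6, Mori 0.
Exactly 4: Orr — 1 robot.

1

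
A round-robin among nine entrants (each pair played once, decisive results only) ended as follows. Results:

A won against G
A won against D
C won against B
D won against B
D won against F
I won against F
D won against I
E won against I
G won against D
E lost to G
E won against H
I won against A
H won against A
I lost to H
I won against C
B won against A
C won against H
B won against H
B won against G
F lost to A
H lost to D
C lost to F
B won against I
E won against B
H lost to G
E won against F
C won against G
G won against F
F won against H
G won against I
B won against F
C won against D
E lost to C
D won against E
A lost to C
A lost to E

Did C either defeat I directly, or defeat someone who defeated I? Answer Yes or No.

C did not beat I directly.
C beat A, B, D, E, G, H. Of those, B beat I.

Yes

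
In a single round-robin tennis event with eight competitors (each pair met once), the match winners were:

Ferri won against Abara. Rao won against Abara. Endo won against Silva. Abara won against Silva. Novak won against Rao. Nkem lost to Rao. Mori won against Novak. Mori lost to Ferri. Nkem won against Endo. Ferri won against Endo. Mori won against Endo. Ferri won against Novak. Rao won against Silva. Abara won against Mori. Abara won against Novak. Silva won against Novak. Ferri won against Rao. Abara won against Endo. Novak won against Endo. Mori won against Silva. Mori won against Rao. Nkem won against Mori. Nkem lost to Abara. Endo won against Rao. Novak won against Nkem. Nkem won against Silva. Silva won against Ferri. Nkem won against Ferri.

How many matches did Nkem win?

4

Nkem's results: beat Ferri, Endo, Mori, Silva; lost to Rao, Novak, Abara.
That is 4 wins.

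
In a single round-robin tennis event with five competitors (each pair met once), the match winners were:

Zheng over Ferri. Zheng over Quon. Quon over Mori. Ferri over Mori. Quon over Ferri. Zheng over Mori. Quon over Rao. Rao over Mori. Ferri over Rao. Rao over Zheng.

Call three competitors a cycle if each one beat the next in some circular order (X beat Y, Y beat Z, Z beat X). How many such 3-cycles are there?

2

Of the C(5,3) = 10 triples, the cyclic ones are: {Quon, Zheng, Rao}; {Zheng, Rao, Ferri}.
That is 2.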